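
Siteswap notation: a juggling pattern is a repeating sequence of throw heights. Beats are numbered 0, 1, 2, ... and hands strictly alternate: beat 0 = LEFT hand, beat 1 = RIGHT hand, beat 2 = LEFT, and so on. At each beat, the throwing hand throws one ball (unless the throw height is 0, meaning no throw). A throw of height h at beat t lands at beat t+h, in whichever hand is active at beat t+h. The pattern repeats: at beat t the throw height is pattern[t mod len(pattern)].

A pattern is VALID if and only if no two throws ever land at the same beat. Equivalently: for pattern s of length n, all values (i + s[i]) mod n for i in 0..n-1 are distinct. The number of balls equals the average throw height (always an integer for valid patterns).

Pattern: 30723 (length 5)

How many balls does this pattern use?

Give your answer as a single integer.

Answer: 3

Derivation:
Pattern = [3, 0, 7, 2, 3], length n = 5
  position 0: throw height = 3, running sum = 3
  position 1: throw height = 0, running sum = 3
  position 2: throw height = 7, running sum = 10
  position 3: throw height = 2, running sum = 12
  position 4: throw height = 3, running sum = 15
Total sum = 15; balls = sum / n = 15 / 5 = 3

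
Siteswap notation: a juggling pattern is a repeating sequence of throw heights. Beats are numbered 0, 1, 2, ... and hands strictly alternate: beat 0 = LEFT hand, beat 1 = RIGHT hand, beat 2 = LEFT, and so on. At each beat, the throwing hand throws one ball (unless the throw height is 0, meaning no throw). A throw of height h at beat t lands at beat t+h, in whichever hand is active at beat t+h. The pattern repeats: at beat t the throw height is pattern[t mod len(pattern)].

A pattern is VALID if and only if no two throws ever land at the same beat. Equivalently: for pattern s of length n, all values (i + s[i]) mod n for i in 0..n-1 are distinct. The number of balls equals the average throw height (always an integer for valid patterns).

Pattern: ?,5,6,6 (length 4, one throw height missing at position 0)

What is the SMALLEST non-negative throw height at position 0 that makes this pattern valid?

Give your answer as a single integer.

i=0: s[i]=? (unknown)
i=1: (1 + 5) mod 4 = 2
i=2: (2 + 6) mod 4 = 0
i=3: (3 + 6) mod 4 = 1
Known residues: [0, 1, 2]; need a permutation of 0..3, so missing residue r = 3
Need (0 + s) mod 4 = 3; smallest s = (3 - 0) mod 4 = 3

Answer: 3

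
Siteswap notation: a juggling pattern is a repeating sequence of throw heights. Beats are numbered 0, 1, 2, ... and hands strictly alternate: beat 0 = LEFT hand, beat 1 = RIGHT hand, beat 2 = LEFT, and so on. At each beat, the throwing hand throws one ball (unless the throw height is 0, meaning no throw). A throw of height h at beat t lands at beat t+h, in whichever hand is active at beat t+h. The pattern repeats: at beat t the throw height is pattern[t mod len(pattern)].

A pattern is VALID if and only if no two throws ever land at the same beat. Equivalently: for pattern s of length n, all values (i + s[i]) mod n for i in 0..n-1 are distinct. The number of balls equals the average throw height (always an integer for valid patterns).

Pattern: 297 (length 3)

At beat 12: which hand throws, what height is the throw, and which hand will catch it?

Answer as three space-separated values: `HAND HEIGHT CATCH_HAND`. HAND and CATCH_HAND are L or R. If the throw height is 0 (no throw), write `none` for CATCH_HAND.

Beat 12: 12 mod 2 = 0, so hand = L
Throw height = pattern[12 mod 3] = pattern[0] = 2
Lands at beat 12+2=14, 14 mod 2 = 0, so catch hand = L

Answer: L 2 L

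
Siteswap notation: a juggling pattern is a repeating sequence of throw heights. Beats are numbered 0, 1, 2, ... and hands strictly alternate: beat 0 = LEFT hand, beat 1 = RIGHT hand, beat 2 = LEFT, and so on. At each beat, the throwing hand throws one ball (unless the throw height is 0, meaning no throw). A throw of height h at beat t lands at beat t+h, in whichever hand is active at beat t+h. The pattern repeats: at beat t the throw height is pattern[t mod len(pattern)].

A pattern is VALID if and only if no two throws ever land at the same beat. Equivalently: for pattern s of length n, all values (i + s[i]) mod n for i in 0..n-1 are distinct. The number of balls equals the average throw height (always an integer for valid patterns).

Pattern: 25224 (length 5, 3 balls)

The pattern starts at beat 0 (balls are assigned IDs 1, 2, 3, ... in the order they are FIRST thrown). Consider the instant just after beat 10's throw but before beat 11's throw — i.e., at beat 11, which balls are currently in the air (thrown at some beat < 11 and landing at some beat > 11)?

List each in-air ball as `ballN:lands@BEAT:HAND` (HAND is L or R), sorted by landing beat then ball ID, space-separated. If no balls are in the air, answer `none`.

Beat 0 (L): throw ball1 h=2 -> lands@2:L; in-air after throw: [b1@2:L]
Beat 1 (R): throw ball2 h=5 -> lands@6:L; in-air after throw: [b1@2:L b2@6:L]
Beat 2 (L): throw ball1 h=2 -> lands@4:L; in-air after throw: [b1@4:L b2@6:L]
Beat 3 (R): throw ball3 h=2 -> lands@5:R; in-air after throw: [b1@4:L b3@5:R b2@6:L]
Beat 4 (L): throw ball1 h=4 -> lands@8:L; in-air after throw: [b3@5:R b2@6:L b1@8:L]
Beat 5 (R): throw ball3 h=2 -> lands@7:R; in-air after throw: [b2@6:L b3@7:R b1@8:L]
Beat 6 (L): throw ball2 h=5 -> lands@11:R; in-air after throw: [b3@7:R b1@8:L b2@11:R]
Beat 7 (R): throw ball3 h=2 -> lands@9:R; in-air after throw: [b1@8:L b3@9:R b2@11:R]
Beat 8 (L): throw ball1 h=2 -> lands@10:L; in-air after throw: [b3@9:R b1@10:L b2@11:R]
Beat 9 (R): throw ball3 h=4 -> lands@13:R; in-air after throw: [b1@10:L b2@11:R b3@13:R]
Beat 10 (L): throw ball1 h=2 -> lands@12:L; in-air after throw: [b2@11:R b1@12:L b3@13:R]
Beat 11 (R): throw ball2 h=5 -> lands@16:L; in-air after throw: [b1@12:L b3@13:R b2@16:L]

Answer: ball1:lands@12:L ball3:lands@13:R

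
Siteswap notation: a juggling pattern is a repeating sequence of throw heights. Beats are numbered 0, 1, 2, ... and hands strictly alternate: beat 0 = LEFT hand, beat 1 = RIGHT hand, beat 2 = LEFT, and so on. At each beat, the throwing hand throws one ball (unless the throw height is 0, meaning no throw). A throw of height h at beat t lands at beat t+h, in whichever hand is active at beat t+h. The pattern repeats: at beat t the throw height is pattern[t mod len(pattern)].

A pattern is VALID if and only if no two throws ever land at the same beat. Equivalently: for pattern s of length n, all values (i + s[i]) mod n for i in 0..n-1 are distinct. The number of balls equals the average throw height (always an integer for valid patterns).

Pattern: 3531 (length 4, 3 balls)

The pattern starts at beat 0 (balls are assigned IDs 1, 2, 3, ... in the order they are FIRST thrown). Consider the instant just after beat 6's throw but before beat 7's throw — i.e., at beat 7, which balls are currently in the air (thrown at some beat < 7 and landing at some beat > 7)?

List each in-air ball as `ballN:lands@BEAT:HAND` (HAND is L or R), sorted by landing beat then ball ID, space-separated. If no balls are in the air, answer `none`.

Answer: ball2:lands@9:R ball3:lands@10:L

Derivation:
Beat 0 (L): throw ball1 h=3 -> lands@3:R; in-air after throw: [b1@3:R]
Beat 1 (R): throw ball2 h=5 -> lands@6:L; in-air after throw: [b1@3:R b2@6:L]
Beat 2 (L): throw ball3 h=3 -> lands@5:R; in-air after throw: [b1@3:R b3@5:R b2@6:L]
Beat 3 (R): throw ball1 h=1 -> lands@4:L; in-air after throw: [b1@4:L b3@5:R b2@6:L]
Beat 4 (L): throw ball1 h=3 -> lands@7:R; in-air after throw: [b3@5:R b2@6:L b1@7:R]
Beat 5 (R): throw ball3 h=5 -> lands@10:L; in-air after throw: [b2@6:L b1@7:R b3@10:L]
Beat 6 (L): throw ball2 h=3 -> lands@9:R; in-air after throw: [b1@7:R b2@9:R b3@10:L]
Beat 7 (R): throw ball1 h=1 -> lands@8:L; in-air after throw: [b1@8:L b2@9:R b3@10:L]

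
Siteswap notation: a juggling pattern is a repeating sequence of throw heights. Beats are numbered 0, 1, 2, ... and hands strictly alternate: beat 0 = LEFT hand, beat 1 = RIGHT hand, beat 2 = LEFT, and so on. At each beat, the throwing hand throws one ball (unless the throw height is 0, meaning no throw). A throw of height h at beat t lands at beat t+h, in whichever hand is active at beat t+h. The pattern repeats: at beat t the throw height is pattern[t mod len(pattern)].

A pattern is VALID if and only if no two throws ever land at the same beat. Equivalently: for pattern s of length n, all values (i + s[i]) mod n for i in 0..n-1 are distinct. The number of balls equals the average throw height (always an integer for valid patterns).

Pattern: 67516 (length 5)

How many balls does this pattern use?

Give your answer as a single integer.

Pattern = [6, 7, 5, 1, 6], length n = 5
  position 0: throw height = 6, running sum = 6
  position 1: throw height = 7, running sum = 13
  position 2: throw height = 5, running sum = 18
  position 3: throw height = 1, running sum = 19
  position 4: throw height = 6, running sum = 25
Total sum = 25; balls = sum / n = 25 / 5 = 5

Answer: 5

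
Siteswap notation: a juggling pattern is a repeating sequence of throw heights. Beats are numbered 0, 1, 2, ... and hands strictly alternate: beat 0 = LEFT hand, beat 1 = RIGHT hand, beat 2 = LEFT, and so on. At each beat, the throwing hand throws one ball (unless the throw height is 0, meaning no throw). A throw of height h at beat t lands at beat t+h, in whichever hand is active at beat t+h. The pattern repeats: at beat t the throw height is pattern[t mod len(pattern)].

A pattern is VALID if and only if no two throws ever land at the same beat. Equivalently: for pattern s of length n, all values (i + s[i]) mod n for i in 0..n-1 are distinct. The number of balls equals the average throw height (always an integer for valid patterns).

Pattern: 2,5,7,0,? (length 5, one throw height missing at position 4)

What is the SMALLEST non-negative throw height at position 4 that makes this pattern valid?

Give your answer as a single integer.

Answer: 1

Derivation:
i=0: (0 + 2) mod 5 = 2
i=1: (1 + 5) mod 5 = 1
i=2: (2 + 7) mod 5 = 4
i=3: (3 + 0) mod 5 = 3
i=4: s[i]=? (unknown)
Known residues: [1, 2, 3, 4]; need a permutation of 0..4, so missing residue r = 0
Need (4 + s) mod 5 = 0; smallest s = (0 - 4) mod 5 = 1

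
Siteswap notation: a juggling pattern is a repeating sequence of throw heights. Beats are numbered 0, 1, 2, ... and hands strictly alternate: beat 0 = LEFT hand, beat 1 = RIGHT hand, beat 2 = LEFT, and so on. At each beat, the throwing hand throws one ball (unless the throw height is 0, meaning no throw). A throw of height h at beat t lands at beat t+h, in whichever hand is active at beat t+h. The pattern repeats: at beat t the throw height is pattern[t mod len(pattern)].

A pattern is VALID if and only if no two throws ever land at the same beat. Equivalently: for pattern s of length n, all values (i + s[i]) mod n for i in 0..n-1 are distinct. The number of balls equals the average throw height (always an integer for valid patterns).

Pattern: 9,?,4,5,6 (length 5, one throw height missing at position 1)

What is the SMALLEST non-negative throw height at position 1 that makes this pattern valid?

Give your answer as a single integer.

i=0: (0 + 9) mod 5 = 4
i=1: s[i]=? (unknown)
i=2: (2 + 4) mod 5 = 1
i=3: (3 + 5) mod 5 = 3
i=4: (4 + 6) mod 5 = 0
Known residues: [0, 1, 3, 4]; need a permutation of 0..4, so missing residue r = 2
Need (1 + s) mod 5 = 2; smallest s = (2 - 1) mod 5 = 1

Answer: 1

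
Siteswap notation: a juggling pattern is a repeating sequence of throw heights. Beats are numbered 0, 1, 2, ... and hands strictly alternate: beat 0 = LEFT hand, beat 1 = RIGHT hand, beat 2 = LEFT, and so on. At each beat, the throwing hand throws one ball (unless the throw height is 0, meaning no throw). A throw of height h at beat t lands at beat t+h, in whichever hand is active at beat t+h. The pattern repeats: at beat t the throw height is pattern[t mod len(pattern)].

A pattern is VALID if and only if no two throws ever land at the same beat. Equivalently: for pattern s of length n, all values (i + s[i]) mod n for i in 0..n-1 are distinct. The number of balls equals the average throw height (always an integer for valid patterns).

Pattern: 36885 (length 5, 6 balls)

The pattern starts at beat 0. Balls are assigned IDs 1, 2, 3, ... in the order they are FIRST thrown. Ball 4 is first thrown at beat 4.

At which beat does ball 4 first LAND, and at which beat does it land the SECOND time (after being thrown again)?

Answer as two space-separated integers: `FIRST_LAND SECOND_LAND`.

Answer: 9 14

Derivation:
Beat 0 (L): throw ball1 h=3 -> lands@3:R; in-air after throw: [b1@3:R]
Beat 1 (R): throw ball2 h=6 -> lands@7:R; in-air after throw: [b1@3:R b2@7:R]
Beat 2 (L): throw ball3 h=8 -> lands@10:L; in-air after throw: [b1@3:R b2@7:R b3@10:L]
Beat 3 (R): throw ball1 h=8 -> lands@11:R; in-air after throw: [b2@7:R b3@10:L b1@11:R]
Beat 4 (L): throw ball4 h=5 -> lands@9:R; in-air after throw: [b2@7:R b4@9:R b3@10:L b1@11:R]
Beat 5 (R): throw ball5 h=3 -> lands@8:L; in-air after throw: [b2@7:R b5@8:L b4@9:R b3@10:L b1@11:R]
Beat 6 (L): throw ball6 h=6 -> lands@12:L; in-air after throw: [b2@7:R b5@8:L b4@9:R b3@10:L b1@11:R b6@12:L]
Beat 7 (R): throw ball2 h=8 -> lands@15:R; in-air after throw: [b5@8:L b4@9:R b3@10:L b1@11:R b6@12:L b2@15:R]
Beat 8 (L): throw ball5 h=8 -> lands@16:L; in-air after throw: [b4@9:R b3@10:L b1@11:R b6@12:L b2@15:R b5@16:L]
Beat 9 (R): throw ball4 h=5 -> lands@14:L; in-air after throw: [b3@10:L b1@11:R b6@12:L b4@14:L b2@15:R b5@16:L]
Beat 10 (L): throw ball3 h=3 -> lands@13:R; in-air after throw: [b1@11:R b6@12:L b3@13:R b4@14:L b2@15:R b5@16:L]
Beat 11 (R): throw ball1 h=6 -> lands@17:R; in-air after throw: [b6@12:L b3@13:R b4@14:L b2@15:R b5@16:L b1@17:R]
Beat 12 (L): throw ball6 h=8 -> lands@20:L; in-air after throw: [b3@13:R b4@14:L b2@15:R b5@16:L b1@17:R b6@20:L]
Beat 13 (R): throw ball3 h=8 -> lands@21:R; in-air after throw: [b4@14:L b2@15:R b5@16:L b1@17:R b6@20:L b3@21:R]
Beat 14 (L): throw ball4 h=5 -> lands@19:R; in-air after throw: [b2@15:R b5@16:L b1@17:R b4@19:R b6@20:L b3@21:R]
Ball 4: thrown@4 h=5 -> first land @9; rethrown@9 h=5 -> second land @14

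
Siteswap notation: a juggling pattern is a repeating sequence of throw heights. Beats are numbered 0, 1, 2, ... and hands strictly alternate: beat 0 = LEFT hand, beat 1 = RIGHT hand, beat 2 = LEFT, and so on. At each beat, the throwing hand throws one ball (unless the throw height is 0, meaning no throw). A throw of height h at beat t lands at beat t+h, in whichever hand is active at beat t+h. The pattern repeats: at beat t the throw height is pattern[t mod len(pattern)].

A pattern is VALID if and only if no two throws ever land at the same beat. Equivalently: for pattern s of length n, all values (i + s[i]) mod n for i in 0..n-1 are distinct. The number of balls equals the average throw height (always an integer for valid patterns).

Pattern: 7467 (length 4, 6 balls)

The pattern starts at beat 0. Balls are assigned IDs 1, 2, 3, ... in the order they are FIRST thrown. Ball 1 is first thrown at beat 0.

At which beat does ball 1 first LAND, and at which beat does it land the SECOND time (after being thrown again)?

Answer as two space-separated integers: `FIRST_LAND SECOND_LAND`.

Beat 0 (L): throw ball1 h=7 -> lands@7:R; in-air after throw: [b1@7:R]
Beat 1 (R): throw ball2 h=4 -> lands@5:R; in-air after throw: [b2@5:R b1@7:R]
Beat 2 (L): throw ball3 h=6 -> lands@8:L; in-air after throw: [b2@5:R b1@7:R b3@8:L]
Beat 3 (R): throw ball4 h=7 -> lands@10:L; in-air after throw: [b2@5:R b1@7:R b3@8:L b4@10:L]
Beat 4 (L): throw ball5 h=7 -> lands@11:R; in-air after throw: [b2@5:R b1@7:R b3@8:L b4@10:L b5@11:R]
Beat 5 (R): throw ball2 h=4 -> lands@9:R; in-air after throw: [b1@7:R b3@8:L b2@9:R b4@10:L b5@11:R]
Beat 6 (L): throw ball6 h=6 -> lands@12:L; in-air after throw: [b1@7:R b3@8:L b2@9:R b4@10:L b5@11:R b6@12:L]
Beat 7 (R): throw ball1 h=7 -> lands@14:L; in-air after throw: [b3@8:L b2@9:R b4@10:L b5@11:R b6@12:L b1@14:L]
Beat 8 (L): throw ball3 h=7 -> lands@15:R; in-air after throw: [b2@9:R b4@10:L b5@11:R b6@12:L b1@14:L b3@15:R]
Beat 9 (R): throw ball2 h=4 -> lands@13:R; in-air after throw: [b4@10:L b5@11:R b6@12:L b2@13:R b1@14:L b3@15:R]
Beat 10 (L): throw ball4 h=6 -> lands@16:L; in-air after throw: [b5@11:R b6@12:L b2@13:R b1@14:L b3@15:R b4@16:L]
Beat 11 (R): throw ball5 h=7 -> lands@18:L; in-air after throw: [b6@12:L b2@13:R b1@14:L b3@15:R b4@16:L b5@18:L]
Beat 12 (L): throw ball6 h=7 -> lands@19:R; in-air after throw: [b2@13:R b1@14:L b3@15:R b4@16:L b5@18:L b6@19:R]
Beat 13 (R): throw ball2 h=4 -> lands@17:R; in-air after throw: [b1@14:L b3@15:R b4@16:L b2@17:R b5@18:L b6@19:R]
Beat 14 (L): throw ball1 h=6 -> lands@20:L; in-air after throw: [b3@15:R b4@16:L b2@17:R b5@18:L b6@19:R b1@20:L]
Ball 1: thrown@0 h=7 -> first land @7; rethrown@7 h=7 -> second land @14

Answer: 7 14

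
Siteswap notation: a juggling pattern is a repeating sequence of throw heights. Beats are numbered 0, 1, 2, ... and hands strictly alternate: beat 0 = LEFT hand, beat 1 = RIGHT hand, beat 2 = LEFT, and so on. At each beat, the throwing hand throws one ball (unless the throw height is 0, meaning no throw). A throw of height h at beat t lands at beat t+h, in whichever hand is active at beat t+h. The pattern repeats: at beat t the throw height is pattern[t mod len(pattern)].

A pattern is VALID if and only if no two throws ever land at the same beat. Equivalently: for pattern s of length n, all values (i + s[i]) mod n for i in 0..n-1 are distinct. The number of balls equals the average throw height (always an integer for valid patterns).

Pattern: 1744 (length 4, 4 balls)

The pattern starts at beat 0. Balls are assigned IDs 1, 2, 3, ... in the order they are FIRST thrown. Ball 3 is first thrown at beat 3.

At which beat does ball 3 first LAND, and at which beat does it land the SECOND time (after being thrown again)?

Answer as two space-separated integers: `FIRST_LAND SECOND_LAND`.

Answer: 7 11

Derivation:
Beat 0 (L): throw ball1 h=1 -> lands@1:R; in-air after throw: [b1@1:R]
Beat 1 (R): throw ball1 h=7 -> lands@8:L; in-air after throw: [b1@8:L]
Beat 2 (L): throw ball2 h=4 -> lands@6:L; in-air after throw: [b2@6:L b1@8:L]
Beat 3 (R): throw ball3 h=4 -> lands@7:R; in-air after throw: [b2@6:L b3@7:R b1@8:L]
Beat 4 (L): throw ball4 h=1 -> lands@5:R; in-air after throw: [b4@5:R b2@6:L b3@7:R b1@8:L]
Beat 5 (R): throw ball4 h=7 -> lands@12:L; in-air after throw: [b2@6:L b3@7:R b1@8:L b4@12:L]
Beat 6 (L): throw ball2 h=4 -> lands@10:L; in-air after throw: [b3@7:R b1@8:L b2@10:L b4@12:L]
Beat 7 (R): throw ball3 h=4 -> lands@11:R; in-air after throw: [b1@8:L b2@10:L b3@11:R b4@12:L]
Beat 8 (L): throw ball1 h=1 -> lands@9:R; in-air after throw: [b1@9:R b2@10:L b3@11:R b4@12:L]
Beat 9 (R): throw ball1 h=7 -> lands@16:L; in-air after throw: [b2@10:L b3@11:R b4@12:L b1@16:L]
Beat 10 (L): throw ball2 h=4 -> lands@14:L; in-air after throw: [b3@11:R b4@12:L b2@14:L b1@16:L]
Beat 11 (R): throw ball3 h=4 -> lands@15:R; in-air after throw: [b4@12:L b2@14:L b3@15:R b1@16:L]
Ball 3: thrown@3 h=4 -> first land @7; rethrown@7 h=4 -> second land @11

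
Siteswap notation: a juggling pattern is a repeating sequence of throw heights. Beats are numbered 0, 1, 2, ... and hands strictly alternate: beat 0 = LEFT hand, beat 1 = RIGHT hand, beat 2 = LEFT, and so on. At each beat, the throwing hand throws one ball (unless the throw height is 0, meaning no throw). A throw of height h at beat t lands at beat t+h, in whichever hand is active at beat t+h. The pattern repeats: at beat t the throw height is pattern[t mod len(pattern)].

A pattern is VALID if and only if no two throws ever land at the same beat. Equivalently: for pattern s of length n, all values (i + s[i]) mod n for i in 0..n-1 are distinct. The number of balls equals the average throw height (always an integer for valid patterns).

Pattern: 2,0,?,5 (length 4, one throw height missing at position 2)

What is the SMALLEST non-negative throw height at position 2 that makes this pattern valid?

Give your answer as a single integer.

i=0: (0 + 2) mod 4 = 2
i=1: (1 + 0) mod 4 = 1
i=2: s[i]=? (unknown)
i=3: (3 + 5) mod 4 = 0
Known residues: [0, 1, 2]; need a permutation of 0..3, so missing residue r = 3
Need (2 + s) mod 4 = 3; smallest s = (3 - 2) mod 4 = 1

Answer: 1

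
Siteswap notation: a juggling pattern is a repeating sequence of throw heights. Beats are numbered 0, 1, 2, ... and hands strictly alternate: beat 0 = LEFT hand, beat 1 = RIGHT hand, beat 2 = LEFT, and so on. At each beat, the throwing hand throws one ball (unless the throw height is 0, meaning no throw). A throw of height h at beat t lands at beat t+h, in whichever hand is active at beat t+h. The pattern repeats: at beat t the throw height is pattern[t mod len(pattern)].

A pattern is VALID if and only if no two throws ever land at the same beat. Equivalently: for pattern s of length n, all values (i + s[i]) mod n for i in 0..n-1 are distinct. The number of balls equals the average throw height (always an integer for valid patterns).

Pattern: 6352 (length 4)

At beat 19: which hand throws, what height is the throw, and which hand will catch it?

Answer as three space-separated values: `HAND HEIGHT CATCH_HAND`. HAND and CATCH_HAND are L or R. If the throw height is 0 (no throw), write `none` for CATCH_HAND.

Answer: R 2 R

Derivation:
Beat 19: 19 mod 2 = 1, so hand = R
Throw height = pattern[19 mod 4] = pattern[3] = 2
Lands at beat 19+2=21, 21 mod 2 = 1, so catch hand = R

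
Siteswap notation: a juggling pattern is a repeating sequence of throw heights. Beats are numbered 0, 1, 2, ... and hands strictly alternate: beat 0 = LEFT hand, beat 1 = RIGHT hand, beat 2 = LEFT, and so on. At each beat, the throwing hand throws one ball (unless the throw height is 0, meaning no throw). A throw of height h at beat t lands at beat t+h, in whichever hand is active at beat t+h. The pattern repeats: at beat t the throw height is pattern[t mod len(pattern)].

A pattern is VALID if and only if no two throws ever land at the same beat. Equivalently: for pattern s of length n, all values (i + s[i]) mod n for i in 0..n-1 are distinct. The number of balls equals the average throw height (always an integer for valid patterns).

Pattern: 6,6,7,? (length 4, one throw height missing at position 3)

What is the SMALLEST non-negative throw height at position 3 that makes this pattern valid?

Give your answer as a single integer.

Answer: 1

Derivation:
i=0: (0 + 6) mod 4 = 2
i=1: (1 + 6) mod 4 = 3
i=2: (2 + 7) mod 4 = 1
i=3: s[i]=? (unknown)
Known residues: [1, 2, 3]; need a permutation of 0..3, so missing residue r = 0
Need (3 + s) mod 4 = 0; smallest s = (0 - 3) mod 4 = 1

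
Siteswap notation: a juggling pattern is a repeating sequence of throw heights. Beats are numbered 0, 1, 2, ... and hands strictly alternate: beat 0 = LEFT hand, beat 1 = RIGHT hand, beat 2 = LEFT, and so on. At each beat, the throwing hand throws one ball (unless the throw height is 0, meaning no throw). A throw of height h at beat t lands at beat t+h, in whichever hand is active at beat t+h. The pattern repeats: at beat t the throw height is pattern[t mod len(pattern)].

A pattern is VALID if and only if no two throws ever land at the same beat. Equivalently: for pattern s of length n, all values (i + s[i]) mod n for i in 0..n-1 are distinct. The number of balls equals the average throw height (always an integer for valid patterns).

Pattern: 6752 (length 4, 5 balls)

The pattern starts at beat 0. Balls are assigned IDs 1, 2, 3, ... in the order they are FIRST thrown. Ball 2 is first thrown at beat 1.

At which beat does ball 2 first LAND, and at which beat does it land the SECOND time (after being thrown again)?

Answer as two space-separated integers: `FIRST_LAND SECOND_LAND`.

Answer: 8 14

Derivation:
Beat 0 (L): throw ball1 h=6 -> lands@6:L; in-air after throw: [b1@6:L]
Beat 1 (R): throw ball2 h=7 -> lands@8:L; in-air after throw: [b1@6:L b2@8:L]
Beat 2 (L): throw ball3 h=5 -> lands@7:R; in-air after throw: [b1@6:L b3@7:R b2@8:L]
Beat 3 (R): throw ball4 h=2 -> lands@5:R; in-air after throw: [b4@5:R b1@6:L b3@7:R b2@8:L]
Beat 4 (L): throw ball5 h=6 -> lands@10:L; in-air after throw: [b4@5:R b1@6:L b3@7:R b2@8:L b5@10:L]
Beat 5 (R): throw ball4 h=7 -> lands@12:L; in-air after throw: [b1@6:L b3@7:R b2@8:L b5@10:L b4@12:L]
Beat 6 (L): throw ball1 h=5 -> lands@11:R; in-air after throw: [b3@7:R b2@8:L b5@10:L b1@11:R b4@12:L]
Beat 7 (R): throw ball3 h=2 -> lands@9:R; in-air after throw: [b2@8:L b3@9:R b5@10:L b1@11:R b4@12:L]
Beat 8 (L): throw ball2 h=6 -> lands@14:L; in-air after throw: [b3@9:R b5@10:L b1@11:R b4@12:L b2@14:L]
Beat 9 (R): throw ball3 h=7 -> lands@16:L; in-air after throw: [b5@10:L b1@11:R b4@12:L b2@14:L b3@16:L]
Beat 10 (L): throw ball5 h=5 -> lands@15:R; in-air after throw: [b1@11:R b4@12:L b2@14:L b5@15:R b3@16:L]
Beat 11 (R): throw ball1 h=2 -> lands@13:R; in-air after throw: [b4@12:L b1@13:R b2@14:L b5@15:R b3@16:L]
Beat 12 (L): throw ball4 h=6 -> lands@18:L; in-air after throw: [b1@13:R b2@14:L b5@15:R b3@16:L b4@18:L]
Beat 13 (R): throw ball1 h=7 -> lands@20:L; in-air after throw: [b2@14:L b5@15:R b3@16:L b4@18:L b1@20:L]
Beat 14 (L): throw ball2 h=5 -> lands@19:R; in-air after throw: [b5@15:R b3@16:L b4@18:L b2@19:R b1@20:L]
Ball 2: thrown@1 h=7 -> first land @8; rethrown@8 h=6 -> second land @14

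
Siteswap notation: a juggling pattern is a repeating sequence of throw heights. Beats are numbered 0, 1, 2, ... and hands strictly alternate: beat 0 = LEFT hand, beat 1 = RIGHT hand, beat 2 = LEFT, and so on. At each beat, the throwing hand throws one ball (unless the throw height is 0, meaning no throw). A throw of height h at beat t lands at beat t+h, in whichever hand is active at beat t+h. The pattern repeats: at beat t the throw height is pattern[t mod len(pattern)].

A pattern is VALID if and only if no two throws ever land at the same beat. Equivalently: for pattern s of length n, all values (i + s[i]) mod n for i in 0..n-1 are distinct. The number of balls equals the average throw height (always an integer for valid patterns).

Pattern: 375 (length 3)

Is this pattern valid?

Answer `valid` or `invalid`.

i=0: (i + s[i]) mod n = (0 + 3) mod 3 = 0
i=1: (i + s[i]) mod n = (1 + 7) mod 3 = 2
i=2: (i + s[i]) mod n = (2 + 5) mod 3 = 1
Residues: [0, 2, 1], distinct: True

Answer: valid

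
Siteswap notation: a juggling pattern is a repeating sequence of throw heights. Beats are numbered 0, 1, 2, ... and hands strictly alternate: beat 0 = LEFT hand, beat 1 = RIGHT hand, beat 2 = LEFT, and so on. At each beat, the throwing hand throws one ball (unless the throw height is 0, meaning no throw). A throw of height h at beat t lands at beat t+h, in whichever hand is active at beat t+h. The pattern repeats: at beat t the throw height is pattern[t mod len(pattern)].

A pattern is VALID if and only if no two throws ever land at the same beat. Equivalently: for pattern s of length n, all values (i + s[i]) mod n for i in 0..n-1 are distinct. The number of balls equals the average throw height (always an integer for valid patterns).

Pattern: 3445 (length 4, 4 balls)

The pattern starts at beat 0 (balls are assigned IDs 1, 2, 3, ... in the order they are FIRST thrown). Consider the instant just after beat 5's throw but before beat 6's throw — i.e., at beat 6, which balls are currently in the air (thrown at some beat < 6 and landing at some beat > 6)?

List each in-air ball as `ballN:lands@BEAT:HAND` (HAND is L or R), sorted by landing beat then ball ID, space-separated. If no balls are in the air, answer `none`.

Beat 0 (L): throw ball1 h=3 -> lands@3:R; in-air after throw: [b1@3:R]
Beat 1 (R): throw ball2 h=4 -> lands@5:R; in-air after throw: [b1@3:R b2@5:R]
Beat 2 (L): throw ball3 h=4 -> lands@6:L; in-air after throw: [b1@3:R b2@5:R b3@6:L]
Beat 3 (R): throw ball1 h=5 -> lands@8:L; in-air after throw: [b2@5:R b3@6:L b1@8:L]
Beat 4 (L): throw ball4 h=3 -> lands@7:R; in-air after throw: [b2@5:R b3@6:L b4@7:R b1@8:L]
Beat 5 (R): throw ball2 h=4 -> lands@9:R; in-air after throw: [b3@6:L b4@7:R b1@8:L b2@9:R]
Beat 6 (L): throw ball3 h=4 -> lands@10:L; in-air after throw: [b4@7:R b1@8:L b2@9:R b3@10:L]

Answer: ball4:lands@7:R ball1:lands@8:L ball2:lands@9:R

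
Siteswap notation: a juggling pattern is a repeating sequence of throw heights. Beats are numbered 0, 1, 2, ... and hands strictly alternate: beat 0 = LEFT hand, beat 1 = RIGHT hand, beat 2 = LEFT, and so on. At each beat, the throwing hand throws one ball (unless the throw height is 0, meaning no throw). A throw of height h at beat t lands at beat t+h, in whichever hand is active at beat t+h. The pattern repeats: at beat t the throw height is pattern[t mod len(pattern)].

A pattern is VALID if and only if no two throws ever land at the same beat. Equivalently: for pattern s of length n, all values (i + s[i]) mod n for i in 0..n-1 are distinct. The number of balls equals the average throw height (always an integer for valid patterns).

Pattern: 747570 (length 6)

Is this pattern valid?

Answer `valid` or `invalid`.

i=0: (i + s[i]) mod n = (0 + 7) mod 6 = 1
i=1: (i + s[i]) mod n = (1 + 4) mod 6 = 5
i=2: (i + s[i]) mod n = (2 + 7) mod 6 = 3
i=3: (i + s[i]) mod n = (3 + 5) mod 6 = 2
i=4: (i + s[i]) mod n = (4 + 7) mod 6 = 5
i=5: (i + s[i]) mod n = (5 + 0) mod 6 = 5
Residues: [1, 5, 3, 2, 5, 5], distinct: False

Answer: invalid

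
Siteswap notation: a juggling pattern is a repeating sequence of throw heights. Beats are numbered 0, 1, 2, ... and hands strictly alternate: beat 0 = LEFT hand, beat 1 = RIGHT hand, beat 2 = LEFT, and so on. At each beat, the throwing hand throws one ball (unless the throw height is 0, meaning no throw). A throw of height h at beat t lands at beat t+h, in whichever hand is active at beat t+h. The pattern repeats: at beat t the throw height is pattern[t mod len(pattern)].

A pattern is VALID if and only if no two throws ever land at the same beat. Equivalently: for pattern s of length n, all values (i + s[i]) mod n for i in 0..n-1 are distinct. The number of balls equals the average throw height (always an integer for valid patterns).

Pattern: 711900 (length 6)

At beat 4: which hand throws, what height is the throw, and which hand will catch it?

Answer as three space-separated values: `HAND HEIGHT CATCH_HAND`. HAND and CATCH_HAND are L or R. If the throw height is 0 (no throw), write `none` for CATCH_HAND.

Beat 4: 4 mod 2 = 0, so hand = L
Throw height = pattern[4 mod 6] = pattern[4] = 0

Answer: L 0 none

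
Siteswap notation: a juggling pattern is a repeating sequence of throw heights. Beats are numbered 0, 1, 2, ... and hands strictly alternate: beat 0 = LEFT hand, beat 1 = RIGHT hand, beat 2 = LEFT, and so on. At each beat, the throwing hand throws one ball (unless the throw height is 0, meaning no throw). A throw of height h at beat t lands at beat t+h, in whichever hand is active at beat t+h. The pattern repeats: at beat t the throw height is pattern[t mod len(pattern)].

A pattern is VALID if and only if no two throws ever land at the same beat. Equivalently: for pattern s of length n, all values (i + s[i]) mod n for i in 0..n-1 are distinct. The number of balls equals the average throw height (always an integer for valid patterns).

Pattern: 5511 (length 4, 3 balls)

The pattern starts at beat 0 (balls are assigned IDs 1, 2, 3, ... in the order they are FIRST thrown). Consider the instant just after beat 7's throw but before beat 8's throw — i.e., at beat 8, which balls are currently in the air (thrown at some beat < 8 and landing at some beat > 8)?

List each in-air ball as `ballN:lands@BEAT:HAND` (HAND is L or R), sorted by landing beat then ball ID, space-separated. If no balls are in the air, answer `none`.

Answer: ball3:lands@9:R ball1:lands@10:L

Derivation:
Beat 0 (L): throw ball1 h=5 -> lands@5:R; in-air after throw: [b1@5:R]
Beat 1 (R): throw ball2 h=5 -> lands@6:L; in-air after throw: [b1@5:R b2@6:L]
Beat 2 (L): throw ball3 h=1 -> lands@3:R; in-air after throw: [b3@3:R b1@5:R b2@6:L]
Beat 3 (R): throw ball3 h=1 -> lands@4:L; in-air after throw: [b3@4:L b1@5:R b2@6:L]
Beat 4 (L): throw ball3 h=5 -> lands@9:R; in-air after throw: [b1@5:R b2@6:L b3@9:R]
Beat 5 (R): throw ball1 h=5 -> lands@10:L; in-air after throw: [b2@6:L b3@9:R b1@10:L]
Beat 6 (L): throw ball2 h=1 -> lands@7:R; in-air after throw: [b2@7:R b3@9:R b1@10:L]
Beat 7 (R): throw ball2 h=1 -> lands@8:L; in-air after throw: [b2@8:L b3@9:R b1@10:L]
Beat 8 (L): throw ball2 h=5 -> lands@13:R; in-air after throw: [b3@9:R b1@10:L b2@13:R]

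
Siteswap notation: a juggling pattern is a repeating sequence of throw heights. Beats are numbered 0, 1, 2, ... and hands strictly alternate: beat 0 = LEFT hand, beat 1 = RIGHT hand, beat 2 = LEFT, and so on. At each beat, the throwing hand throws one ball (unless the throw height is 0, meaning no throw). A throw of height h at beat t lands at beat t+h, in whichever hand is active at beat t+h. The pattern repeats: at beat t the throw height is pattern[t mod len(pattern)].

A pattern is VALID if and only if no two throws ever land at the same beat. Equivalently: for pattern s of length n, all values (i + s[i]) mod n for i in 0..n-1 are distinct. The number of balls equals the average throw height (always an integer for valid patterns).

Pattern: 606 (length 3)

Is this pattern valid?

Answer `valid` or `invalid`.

Answer: valid

Derivation:
i=0: (i + s[i]) mod n = (0 + 6) mod 3 = 0
i=1: (i + s[i]) mod n = (1 + 0) mod 3 = 1
i=2: (i + s[i]) mod n = (2 + 6) mod 3 = 2
Residues: [0, 1, 2], distinct: True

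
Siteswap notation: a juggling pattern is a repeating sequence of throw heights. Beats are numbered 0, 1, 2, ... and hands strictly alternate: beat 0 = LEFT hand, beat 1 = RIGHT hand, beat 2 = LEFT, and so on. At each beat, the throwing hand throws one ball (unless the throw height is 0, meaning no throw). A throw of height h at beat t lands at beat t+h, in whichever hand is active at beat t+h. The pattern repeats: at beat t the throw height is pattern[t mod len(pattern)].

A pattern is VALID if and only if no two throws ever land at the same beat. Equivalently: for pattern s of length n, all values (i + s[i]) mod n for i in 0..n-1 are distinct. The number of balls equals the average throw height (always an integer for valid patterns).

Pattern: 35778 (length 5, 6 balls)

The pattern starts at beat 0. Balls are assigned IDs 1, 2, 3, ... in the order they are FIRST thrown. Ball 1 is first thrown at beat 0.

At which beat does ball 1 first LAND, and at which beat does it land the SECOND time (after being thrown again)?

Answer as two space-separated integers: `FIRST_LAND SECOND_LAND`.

Answer: 3 10

Derivation:
Beat 0 (L): throw ball1 h=3 -> lands@3:R; in-air after throw: [b1@3:R]
Beat 1 (R): throw ball2 h=5 -> lands@6:L; in-air after throw: [b1@3:R b2@6:L]
Beat 2 (L): throw ball3 h=7 -> lands@9:R; in-air after throw: [b1@3:R b2@6:L b3@9:R]
Beat 3 (R): throw ball1 h=7 -> lands@10:L; in-air after throw: [b2@6:L b3@9:R b1@10:L]
Beat 4 (L): throw ball4 h=8 -> lands@12:L; in-air after throw: [b2@6:L b3@9:R b1@10:L b4@12:L]
Beat 5 (R): throw ball5 h=3 -> lands@8:L; in-air after throw: [b2@6:L b5@8:L b3@9:R b1@10:L b4@12:L]
Beat 6 (L): throw ball2 h=5 -> lands@11:R; in-air after throw: [b5@8:L b3@9:R b1@10:L b2@11:R b4@12:L]
Beat 7 (R): throw ball6 h=7 -> lands@14:L; in-air after throw: [b5@8:L b3@9:R b1@10:L b2@11:R b4@12:L b6@14:L]
Beat 8 (L): throw ball5 h=7 -> lands@15:R; in-air after throw: [b3@9:R b1@10:L b2@11:R b4@12:L b6@14:L b5@15:R]
Beat 9 (R): throw ball3 h=8 -> lands@17:R; in-air after throw: [b1@10:L b2@11:R b4@12:L b6@14:L b5@15:R b3@17:R]
Beat 10 (L): throw ball1 h=3 -> lands@13:R; in-air after throw: [b2@11:R b4@12:L b1@13:R b6@14:L b5@15:R b3@17:R]
Ball 1: thrown@0 h=3 -> first land @3; rethrown@3 h=7 -> second land @10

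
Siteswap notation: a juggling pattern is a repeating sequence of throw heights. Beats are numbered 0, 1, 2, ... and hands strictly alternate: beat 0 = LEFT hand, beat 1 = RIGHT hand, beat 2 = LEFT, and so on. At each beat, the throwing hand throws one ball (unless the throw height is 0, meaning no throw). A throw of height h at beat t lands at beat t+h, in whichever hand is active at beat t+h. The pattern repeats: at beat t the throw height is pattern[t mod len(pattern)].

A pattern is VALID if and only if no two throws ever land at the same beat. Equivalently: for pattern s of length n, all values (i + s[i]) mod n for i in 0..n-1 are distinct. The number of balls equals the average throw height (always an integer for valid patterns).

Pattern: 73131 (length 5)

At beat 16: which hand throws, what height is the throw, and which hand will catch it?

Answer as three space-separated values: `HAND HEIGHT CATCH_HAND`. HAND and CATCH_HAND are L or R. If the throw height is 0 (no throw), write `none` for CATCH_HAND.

Beat 16: 16 mod 2 = 0, so hand = L
Throw height = pattern[16 mod 5] = pattern[1] = 3
Lands at beat 16+3=19, 19 mod 2 = 1, so catch hand = R

Answer: L 3 R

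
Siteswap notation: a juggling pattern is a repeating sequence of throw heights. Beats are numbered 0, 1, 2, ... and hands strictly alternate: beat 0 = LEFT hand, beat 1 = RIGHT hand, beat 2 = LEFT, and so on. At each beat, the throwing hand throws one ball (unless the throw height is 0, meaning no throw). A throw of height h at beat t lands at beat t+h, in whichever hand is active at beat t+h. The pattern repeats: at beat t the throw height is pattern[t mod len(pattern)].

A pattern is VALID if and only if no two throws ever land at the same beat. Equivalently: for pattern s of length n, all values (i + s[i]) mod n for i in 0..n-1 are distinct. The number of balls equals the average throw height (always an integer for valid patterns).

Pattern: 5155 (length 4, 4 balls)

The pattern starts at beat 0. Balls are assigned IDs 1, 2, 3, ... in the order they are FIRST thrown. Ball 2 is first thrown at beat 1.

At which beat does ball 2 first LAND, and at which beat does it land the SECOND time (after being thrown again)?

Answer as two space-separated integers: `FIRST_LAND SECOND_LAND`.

Beat 0 (L): throw ball1 h=5 -> lands@5:R; in-air after throw: [b1@5:R]
Beat 1 (R): throw ball2 h=1 -> lands@2:L; in-air after throw: [b2@2:L b1@5:R]
Beat 2 (L): throw ball2 h=5 -> lands@7:R; in-air after throw: [b1@5:R b2@7:R]
Beat 3 (R): throw ball3 h=5 -> lands@8:L; in-air after throw: [b1@5:R b2@7:R b3@8:L]
Beat 4 (L): throw ball4 h=5 -> lands@9:R; in-air after throw: [b1@5:R b2@7:R b3@8:L b4@9:R]
Beat 5 (R): throw ball1 h=1 -> lands@6:L; in-air after throw: [b1@6:L b2@7:R b3@8:L b4@9:R]
Beat 6 (L): throw ball1 h=5 -> lands@11:R; in-air after throw: [b2@7:R b3@8:L b4@9:R b1@11:R]
Beat 7 (R): throw ball2 h=5 -> lands@12:L; in-air after throw: [b3@8:L b4@9:R b1@11:R b2@12:L]
Ball 2: thrown@1 h=1 -> first land @2; rethrown@2 h=5 -> second land @7

Answer: 2 7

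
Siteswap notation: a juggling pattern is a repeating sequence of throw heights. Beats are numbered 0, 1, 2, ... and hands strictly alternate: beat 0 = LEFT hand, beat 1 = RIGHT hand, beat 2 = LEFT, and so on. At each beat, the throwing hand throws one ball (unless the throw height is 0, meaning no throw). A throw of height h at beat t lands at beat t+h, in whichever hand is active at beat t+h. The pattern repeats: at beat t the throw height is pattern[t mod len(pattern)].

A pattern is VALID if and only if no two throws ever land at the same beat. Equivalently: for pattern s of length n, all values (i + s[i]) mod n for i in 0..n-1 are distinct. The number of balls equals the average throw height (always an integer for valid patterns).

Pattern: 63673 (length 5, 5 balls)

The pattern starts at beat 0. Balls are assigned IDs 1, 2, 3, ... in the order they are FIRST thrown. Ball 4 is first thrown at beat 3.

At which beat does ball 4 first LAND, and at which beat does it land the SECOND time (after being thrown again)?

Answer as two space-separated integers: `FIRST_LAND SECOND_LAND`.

Beat 0 (L): throw ball1 h=6 -> lands@6:L; in-air after throw: [b1@6:L]
Beat 1 (R): throw ball2 h=3 -> lands@4:L; in-air after throw: [b2@4:L b1@6:L]
Beat 2 (L): throw ball3 h=6 -> lands@8:L; in-air after throw: [b2@4:L b1@6:L b3@8:L]
Beat 3 (R): throw ball4 h=7 -> lands@10:L; in-air after throw: [b2@4:L b1@6:L b3@8:L b4@10:L]
Beat 4 (L): throw ball2 h=3 -> lands@7:R; in-air after throw: [b1@6:L b2@7:R b3@8:L b4@10:L]
Beat 5 (R): throw ball5 h=6 -> lands@11:R; in-air after throw: [b1@6:L b2@7:R b3@8:L b4@10:L b5@11:R]
Beat 6 (L): throw ball1 h=3 -> lands@9:R; in-air after throw: [b2@7:R b3@8:L b1@9:R b4@10:L b5@11:R]
Beat 7 (R): throw ball2 h=6 -> lands@13:R; in-air after throw: [b3@8:L b1@9:R b4@10:L b5@11:R b2@13:R]
Beat 8 (L): throw ball3 h=7 -> lands@15:R; in-air after throw: [b1@9:R b4@10:L b5@11:R b2@13:R b3@15:R]
Beat 9 (R): throw ball1 h=3 -> lands@12:L; in-air after throw: [b4@10:L b5@11:R b1@12:L b2@13:R b3@15:R]
Beat 10 (L): throw ball4 h=6 -> lands@16:L; in-air after throw: [b5@11:R b1@12:L b2@13:R b3@15:R b4@16:L]
Beat 11 (R): throw ball5 h=3 -> lands@14:L; in-air after throw: [b1@12:L b2@13:R b5@14:L b3@15:R b4@16:L]
Beat 12 (L): throw ball1 h=6 -> lands@18:L; in-air after throw: [b2@13:R b5@14:L b3@15:R b4@16:L b1@18:L]
Beat 13 (R): throw ball2 h=7 -> lands@20:L; in-air after throw: [b5@14:L b3@15:R b4@16:L b1@18:L b2@20:L]
Beat 14 (L): throw ball5 h=3 -> lands@17:R; in-air after throw: [b3@15:R b4@16:L b5@17:R b1@18:L b2@20:L]
Beat 15 (R): throw ball3 h=6 -> lands@21:R; in-air after throw: [b4@16:L b5@17:R b1@18:L b2@20:L b3@21:R]
Beat 16 (L): throw ball4 h=3 -> lands@19:R; in-air after throw: [b5@17:R b1@18:L b4@19:R b2@20:L b3@21:R]
Ball 4: thrown@3 h=7 -> first land @10; rethrown@10 h=6 -> second land @16

Answer: 10 16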